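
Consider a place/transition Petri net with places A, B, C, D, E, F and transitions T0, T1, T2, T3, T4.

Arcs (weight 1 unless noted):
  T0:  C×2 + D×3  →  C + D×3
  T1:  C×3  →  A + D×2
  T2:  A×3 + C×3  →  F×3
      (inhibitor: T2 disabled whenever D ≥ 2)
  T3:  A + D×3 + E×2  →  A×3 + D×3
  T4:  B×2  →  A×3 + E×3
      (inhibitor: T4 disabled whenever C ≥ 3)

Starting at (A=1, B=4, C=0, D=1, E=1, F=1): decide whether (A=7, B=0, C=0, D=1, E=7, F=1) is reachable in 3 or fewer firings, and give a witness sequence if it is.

step 1: fire T4:  (A=1, B=4, C=0, D=1, E=1, F=1) → (A=4, B=2, C=0, D=1, E=4, F=1)
step 2: fire T4:  (A=4, B=2, C=0, D=1, E=4, F=1) → (A=7, B=0, C=0, D=1, E=7, F=1)

YES — reachable via ⟨T4, T4⟩ (2 firings)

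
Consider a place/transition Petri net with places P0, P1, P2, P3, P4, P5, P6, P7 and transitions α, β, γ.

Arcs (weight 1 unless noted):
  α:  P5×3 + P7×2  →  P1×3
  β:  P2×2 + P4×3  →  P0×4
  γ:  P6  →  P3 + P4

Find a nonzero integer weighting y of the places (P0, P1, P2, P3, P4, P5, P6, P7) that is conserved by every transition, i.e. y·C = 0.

y = (P0:1, P1:0, P2:2, P3:0, P4:0, P5:0, P6:0, P7:0)

Incidence matrix C (rows=places, cols=transitions):
        α    β    γ
   P0   0    4    0
   P1   3    0    0
   P2   0   -2    0
   P3   0    0    1
   P4   0   -3    1
   P5  -3    0    0
   P6   0    0   -1
   P7  -2    0    0

Candidate y = [1, 0, 2, 0, 0, 0, 0, 0]; check y·C column-wise:
  col α: 1·0 + 0·3 + 2·0 + 0·-3 + 0·-2 = 0
  col β: 1·4 + 2·-2 + 0·-3 = 0
  col γ: 1·0 + 2·0 + 0·1 + 0·1 + 0·-1 = 0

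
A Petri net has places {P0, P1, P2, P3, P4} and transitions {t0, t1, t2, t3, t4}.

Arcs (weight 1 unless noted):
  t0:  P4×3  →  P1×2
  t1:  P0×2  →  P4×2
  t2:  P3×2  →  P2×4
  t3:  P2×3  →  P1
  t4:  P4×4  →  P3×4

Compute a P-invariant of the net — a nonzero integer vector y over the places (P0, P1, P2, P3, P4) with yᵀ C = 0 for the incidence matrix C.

y = (P0:2, P1:3, P2:1, P3:2, P4:2)

Incidence matrix C (rows=places, cols=transitions):
       t0   t1   t2   t3   t4
   P0   0   -2    0    0    0
   P1   2    0    0    1    0
   P2   0    0    4   -3    0
   P3   0    0   -2    0    4
   P4  -3    2    0    0   -4

Candidate y = [2, 3, 1, 2, 2]; check y·C column-wise:
  col t0: 2·0 + 3·2 + 1·0 + 2·0 + 2·-3 = 0
  col t1: 2·-2 + 3·0 + 1·0 + 2·0 + 2·2 = 0
  col t2: 2·0 + 3·0 + 1·4 + 2·-2 + 2·0 = 0
  col t3: 2·0 + 3·1 + 1·-3 + 2·0 + 2·0 = 0
  col t4: 2·0 + 3·0 + 1·0 + 2·4 + 2·-4 = 0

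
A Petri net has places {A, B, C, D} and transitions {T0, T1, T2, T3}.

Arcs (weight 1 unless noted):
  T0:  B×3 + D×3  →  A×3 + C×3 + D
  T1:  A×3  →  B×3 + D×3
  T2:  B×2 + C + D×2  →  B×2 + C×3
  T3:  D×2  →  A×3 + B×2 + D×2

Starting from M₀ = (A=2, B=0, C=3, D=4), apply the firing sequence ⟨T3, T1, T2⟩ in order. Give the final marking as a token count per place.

(A=2, B=5, C=5, D=5)

step 1: fire T3:  (A=2, B=0, C=3, D=4) → (A=5, B=2, C=3, D=4)
step 2: fire T1:  (A=5, B=2, C=3, D=4) → (A=2, B=5, C=3, D=7)
step 3: fire T2:  (A=2, B=5, C=3, D=7) → (A=2, B=5, C=5, D=5)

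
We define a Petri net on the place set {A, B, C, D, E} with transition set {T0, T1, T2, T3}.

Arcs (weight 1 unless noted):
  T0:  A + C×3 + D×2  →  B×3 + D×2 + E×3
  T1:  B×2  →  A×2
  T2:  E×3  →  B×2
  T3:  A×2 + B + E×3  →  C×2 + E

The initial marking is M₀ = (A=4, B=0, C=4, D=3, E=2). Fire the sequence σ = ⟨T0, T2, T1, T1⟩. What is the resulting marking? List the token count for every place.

step 1: fire T0:  (A=4, B=0, C=4, D=3, E=2) → (A=3, B=3, C=1, D=3, E=5)
step 2: fire T2:  (A=3, B=3, C=1, D=3, E=5) → (A=3, B=5, C=1, D=3, E=2)
step 3: fire T1:  (A=3, B=5, C=1, D=3, E=2) → (A=5, B=3, C=1, D=3, E=2)
step 4: fire T1:  (A=5, B=3, C=1, D=3, E=2) → (A=7, B=1, C=1, D=3, E=2)

(A=7, B=1, C=1, D=3, E=2)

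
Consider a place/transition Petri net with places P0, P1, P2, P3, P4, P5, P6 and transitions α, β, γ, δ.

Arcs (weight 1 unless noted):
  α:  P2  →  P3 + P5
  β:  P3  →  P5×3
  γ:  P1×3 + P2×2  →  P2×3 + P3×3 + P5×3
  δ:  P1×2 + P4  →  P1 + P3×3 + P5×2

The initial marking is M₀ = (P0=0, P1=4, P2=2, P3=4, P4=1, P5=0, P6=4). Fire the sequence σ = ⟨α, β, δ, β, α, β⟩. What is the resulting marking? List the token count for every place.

(P0=0, P1=3, P2=0, P3=6, P4=0, P5=13, P6=4)

step 1: fire α:  (P0=0, P1=4, P2=2, P3=4, P4=1, P5=0, P6=4) → (P0=0, P1=4, P2=1, P3=5, P4=1, P5=1, P6=4)
step 2: fire β:  (P0=0, P1=4, P2=1, P3=5, P4=1, P5=1, P6=4) → (P0=0, P1=4, P2=1, P3=4, P4=1, P5=4, P6=4)
step 3: fire δ:  (P0=0, P1=4, P2=1, P3=4, P4=1, P5=4, P6=4) → (P0=0, P1=3, P2=1, P3=7, P4=0, P5=6, P6=4)
step 4: fire β:  (P0=0, P1=3, P2=1, P3=7, P4=0, P5=6, P6=4) → (P0=0, P1=3, P2=1, P3=6, P4=0, P5=9, P6=4)
step 5: fire α:  (P0=0, P1=3, P2=1, P3=6, P4=0, P5=9, P6=4) → (P0=0, P1=3, P2=0, P3=7, P4=0, P5=10, P6=4)
step 6: fire β:  (P0=0, P1=3, P2=0, P3=7, P4=0, P5=10, P6=4) → (P0=0, P1=3, P2=0, P3=6, P4=0, P5=13, P6=4)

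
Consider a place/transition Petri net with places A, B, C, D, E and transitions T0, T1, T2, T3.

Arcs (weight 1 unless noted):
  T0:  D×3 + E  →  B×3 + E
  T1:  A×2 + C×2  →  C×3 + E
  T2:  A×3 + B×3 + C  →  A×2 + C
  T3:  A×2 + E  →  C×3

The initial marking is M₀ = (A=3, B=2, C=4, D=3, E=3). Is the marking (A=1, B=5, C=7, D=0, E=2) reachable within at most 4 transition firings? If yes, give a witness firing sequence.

YES — reachable via ⟨T0, T3⟩ (2 firings)

step 1: fire T0:  (A=3, B=2, C=4, D=3, E=3) → (A=3, B=5, C=4, D=0, E=3)
step 2: fire T3:  (A=3, B=5, C=4, D=0, E=3) → (A=1, B=5, C=7, D=0, E=2)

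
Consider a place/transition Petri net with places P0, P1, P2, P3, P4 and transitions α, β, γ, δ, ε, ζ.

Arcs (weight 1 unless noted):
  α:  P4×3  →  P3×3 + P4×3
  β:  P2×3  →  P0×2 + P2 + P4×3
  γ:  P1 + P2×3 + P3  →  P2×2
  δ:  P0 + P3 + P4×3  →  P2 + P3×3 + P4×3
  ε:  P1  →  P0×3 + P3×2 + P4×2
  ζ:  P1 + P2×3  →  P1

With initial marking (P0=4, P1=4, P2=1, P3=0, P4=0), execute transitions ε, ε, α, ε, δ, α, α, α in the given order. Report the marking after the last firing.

step 1: fire ε:  (P0=4, P1=4, P2=1, P3=0, P4=0) → (P0=7, P1=3, P2=1, P3=2, P4=2)
step 2: fire ε:  (P0=7, P1=3, P2=1, P3=2, P4=2) → (P0=10, P1=2, P2=1, P3=4, P4=4)
step 3: fire α:  (P0=10, P1=2, P2=1, P3=4, P4=4) → (P0=10, P1=2, P2=1, P3=7, P4=4)
step 4: fire ε:  (P0=10, P1=2, P2=1, P3=7, P4=4) → (P0=13, P1=1, P2=1, P3=9, P4=6)
step 5: fire δ:  (P0=13, P1=1, P2=1, P3=9, P4=6) → (P0=12, P1=1, P2=2, P3=11, P4=6)
step 6: fire α:  (P0=12, P1=1, P2=2, P3=11, P4=6) → (P0=12, P1=1, P2=2, P3=14, P4=6)
step 7: fire α:  (P0=12, P1=1, P2=2, P3=14, P4=6) → (P0=12, P1=1, P2=2, P3=17, P4=6)
step 8: fire α:  (P0=12, P1=1, P2=2, P3=17, P4=6) → (P0=12, P1=1, P2=2, P3=20, P4=6)

(P0=12, P1=1, P2=2, P3=20, P4=6)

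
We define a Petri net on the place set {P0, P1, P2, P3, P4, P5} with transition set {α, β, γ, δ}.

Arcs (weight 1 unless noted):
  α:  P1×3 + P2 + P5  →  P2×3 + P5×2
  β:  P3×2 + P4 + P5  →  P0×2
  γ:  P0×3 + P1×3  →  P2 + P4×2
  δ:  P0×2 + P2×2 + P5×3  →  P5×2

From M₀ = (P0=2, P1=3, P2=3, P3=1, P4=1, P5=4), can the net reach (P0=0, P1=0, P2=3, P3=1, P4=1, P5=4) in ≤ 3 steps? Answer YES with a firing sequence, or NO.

step 1: fire α:  (P0=2, P1=3, P2=3, P3=1, P4=1, P5=4) → (P0=2, P1=0, P2=5, P3=1, P4=1, P5=5)
step 2: fire δ:  (P0=2, P1=0, P2=5, P3=1, P4=1, P5=5) → (P0=0, P1=0, P2=3, P3=1, P4=1, P5=4)

YES — reachable via ⟨α, δ⟩ (2 firings)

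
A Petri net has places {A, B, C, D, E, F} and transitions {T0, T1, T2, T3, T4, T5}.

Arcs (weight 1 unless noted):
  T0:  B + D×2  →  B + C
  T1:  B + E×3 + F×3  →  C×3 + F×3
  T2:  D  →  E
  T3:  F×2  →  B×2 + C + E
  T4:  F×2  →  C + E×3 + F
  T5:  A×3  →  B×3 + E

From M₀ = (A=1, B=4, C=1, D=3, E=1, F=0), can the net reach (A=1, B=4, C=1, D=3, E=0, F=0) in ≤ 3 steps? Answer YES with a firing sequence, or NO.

depth 0: 1 marking
depth 1: 3 markings reached so far
depth 2: 5 markings reached so far
depth 3: 6 markings reached so far
target is not among the 6 markings reachable within 3 steps

NO — not reachable within 3 firings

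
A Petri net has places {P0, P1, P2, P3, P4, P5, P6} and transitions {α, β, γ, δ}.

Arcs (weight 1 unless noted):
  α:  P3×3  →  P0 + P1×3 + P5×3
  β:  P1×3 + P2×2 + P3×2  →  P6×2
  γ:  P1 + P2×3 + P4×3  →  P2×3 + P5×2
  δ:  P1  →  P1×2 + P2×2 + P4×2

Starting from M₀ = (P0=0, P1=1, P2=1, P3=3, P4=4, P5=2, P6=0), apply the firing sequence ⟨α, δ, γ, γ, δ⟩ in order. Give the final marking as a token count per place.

(P0=1, P1=4, P2=5, P3=0, P4=2, P5=9, P6=0)

step 1: fire α:  (P0=0, P1=1, P2=1, P3=3, P4=4, P5=2, P6=0) → (P0=1, P1=4, P2=1, P3=0, P4=4, P5=5, P6=0)
step 2: fire δ:  (P0=1, P1=4, P2=1, P3=0, P4=4, P5=5, P6=0) → (P0=1, P1=5, P2=3, P3=0, P4=6, P5=5, P6=0)
step 3: fire γ:  (P0=1, P1=5, P2=3, P3=0, P4=6, P5=5, P6=0) → (P0=1, P1=4, P2=3, P3=0, P4=3, P5=7, P6=0)
step 4: fire γ:  (P0=1, P1=4, P2=3, P3=0, P4=3, P5=7, P6=0) → (P0=1, P1=3, P2=3, P3=0, P4=0, P5=9, P6=0)
step 5: fire δ:  (P0=1, P1=3, P2=3, P3=0, P4=0, P5=9, P6=0) → (P0=1, P1=4, P2=5, P3=0, P4=2, P5=9, P6=0)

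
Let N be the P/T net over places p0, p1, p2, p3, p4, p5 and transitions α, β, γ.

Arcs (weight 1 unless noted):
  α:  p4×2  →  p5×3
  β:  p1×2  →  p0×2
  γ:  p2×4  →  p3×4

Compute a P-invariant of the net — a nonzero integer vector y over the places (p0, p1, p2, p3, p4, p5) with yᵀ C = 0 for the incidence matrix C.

Incidence matrix C (rows=places, cols=transitions):
        α    β    γ
   p0   0    2    0
   p1   0   -2    0
   p2   0    0   -4
   p3   0    0    4
   p4  -2    0    0
   p5   3    0    0

Candidate y = [1, 1, 0, 0, 0, 0]; check y·C column-wise:
  col α: 1·0 + 1·0 + 0·-2 + 0·3 = 0
  col β: 1·2 + 1·-2 = 0
  col γ: 1·0 + 1·0 + 0·-4 + 0·4 = 0

y = (p0:1, p1:1, p2:0, p3:0, p4:0, p5:0)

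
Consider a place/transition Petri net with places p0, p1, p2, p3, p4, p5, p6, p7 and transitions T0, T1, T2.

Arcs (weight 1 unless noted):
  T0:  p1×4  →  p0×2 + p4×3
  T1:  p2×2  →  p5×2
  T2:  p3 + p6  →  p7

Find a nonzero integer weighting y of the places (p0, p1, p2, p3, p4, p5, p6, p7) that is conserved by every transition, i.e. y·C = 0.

Incidence matrix C (rows=places, cols=transitions):
       T0   T1   T2
   p0   2    0    0
   p1  -4    0    0
   p2   0   -2    0
   p3   0    0   -1
   p4   3    0    0
   p5   0    2    0
   p6   0    0   -1
   p7   0    0    1

Candidate y = [2, 1, 0, 0, 0, 0, 0, 0]; check y·C column-wise:
  col T0: 2·2 + 1·-4 + 0·3 = 0
  col T1: 2·0 + 1·0 + 0·-2 + 0·2 = 0
  col T2: 2·0 + 1·0 + 0·-1 + 0·-1 + 0·1 = 0

y = (p0:2, p1:1, p2:0, p3:0, p4:0, p5:0, p6:0, p7:0)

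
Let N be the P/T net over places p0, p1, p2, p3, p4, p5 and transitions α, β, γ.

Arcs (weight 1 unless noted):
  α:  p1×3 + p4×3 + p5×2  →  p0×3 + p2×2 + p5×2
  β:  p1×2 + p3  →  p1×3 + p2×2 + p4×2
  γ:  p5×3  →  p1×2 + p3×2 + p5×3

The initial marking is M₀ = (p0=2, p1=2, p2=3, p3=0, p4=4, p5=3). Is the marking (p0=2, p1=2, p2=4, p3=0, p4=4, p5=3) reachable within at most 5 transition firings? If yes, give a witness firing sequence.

NO — not reachable within 5 firings

depth 0: 1 marking
depth 1: 2 markings reached so far
depth 2: 5 markings reached so far
depth 3: 10 markings reached so far
depth 4: 16 markings reached so far
depth 5: 25 markings reached so far
target is not among the 25 markings reachable within 5 steps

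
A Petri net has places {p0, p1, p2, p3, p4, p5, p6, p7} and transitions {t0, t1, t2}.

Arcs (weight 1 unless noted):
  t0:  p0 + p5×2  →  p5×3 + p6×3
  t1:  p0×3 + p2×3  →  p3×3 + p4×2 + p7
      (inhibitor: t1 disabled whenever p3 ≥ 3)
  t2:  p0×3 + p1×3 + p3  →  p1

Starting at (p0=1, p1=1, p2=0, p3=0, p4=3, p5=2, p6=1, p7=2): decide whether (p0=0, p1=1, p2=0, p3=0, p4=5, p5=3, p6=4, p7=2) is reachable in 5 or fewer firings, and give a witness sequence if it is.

NO — not reachable within 5 firings

depth 0: 1 marking
depth 1: 2 markings reached so far
depth 2: 2 markings reached so far
(frontier empty at depth 2; search complete)
target is not among the 2 markings reachable within 5 steps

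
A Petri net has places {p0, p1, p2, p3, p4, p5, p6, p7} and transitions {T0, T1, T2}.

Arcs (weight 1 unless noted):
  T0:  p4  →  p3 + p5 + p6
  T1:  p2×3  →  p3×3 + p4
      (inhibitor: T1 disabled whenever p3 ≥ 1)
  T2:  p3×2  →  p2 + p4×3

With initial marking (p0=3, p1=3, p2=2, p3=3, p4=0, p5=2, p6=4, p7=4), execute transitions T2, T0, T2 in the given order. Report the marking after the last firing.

(p0=3, p1=3, p2=4, p3=0, p4=5, p5=3, p6=5, p7=4)

step 1: fire T2:  (p0=3, p1=3, p2=2, p3=3, p4=0, p5=2, p6=4, p7=4) → (p0=3, p1=3, p2=3, p3=1, p4=3, p5=2, p6=4, p7=4)
step 2: fire T0:  (p0=3, p1=3, p2=3, p3=1, p4=3, p5=2, p6=4, p7=4) → (p0=3, p1=3, p2=3, p3=2, p4=2, p5=3, p6=5, p7=4)
step 3: fire T2:  (p0=3, p1=3, p2=3, p3=2, p4=2, p5=3, p6=5, p7=4) → (p0=3, p1=3, p2=4, p3=0, p4=5, p5=3, p6=5, p7=4)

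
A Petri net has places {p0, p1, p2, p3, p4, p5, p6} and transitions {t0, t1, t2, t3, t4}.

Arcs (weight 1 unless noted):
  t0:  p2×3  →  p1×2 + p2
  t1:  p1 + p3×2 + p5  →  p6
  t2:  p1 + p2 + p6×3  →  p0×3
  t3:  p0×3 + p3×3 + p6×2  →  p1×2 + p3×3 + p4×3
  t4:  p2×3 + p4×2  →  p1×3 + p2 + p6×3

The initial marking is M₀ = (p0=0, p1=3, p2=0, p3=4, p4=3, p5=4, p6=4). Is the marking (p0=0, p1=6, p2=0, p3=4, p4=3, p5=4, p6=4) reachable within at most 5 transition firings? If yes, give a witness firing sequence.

NO — not reachable within 5 firings

depth 0: 1 marking
depth 1: 2 markings reached so far
depth 2: 3 markings reached so far
depth 3: 3 markings reached so far
(frontier empty at depth 3; search complete)
target is not among the 3 markings reachable within 5 steps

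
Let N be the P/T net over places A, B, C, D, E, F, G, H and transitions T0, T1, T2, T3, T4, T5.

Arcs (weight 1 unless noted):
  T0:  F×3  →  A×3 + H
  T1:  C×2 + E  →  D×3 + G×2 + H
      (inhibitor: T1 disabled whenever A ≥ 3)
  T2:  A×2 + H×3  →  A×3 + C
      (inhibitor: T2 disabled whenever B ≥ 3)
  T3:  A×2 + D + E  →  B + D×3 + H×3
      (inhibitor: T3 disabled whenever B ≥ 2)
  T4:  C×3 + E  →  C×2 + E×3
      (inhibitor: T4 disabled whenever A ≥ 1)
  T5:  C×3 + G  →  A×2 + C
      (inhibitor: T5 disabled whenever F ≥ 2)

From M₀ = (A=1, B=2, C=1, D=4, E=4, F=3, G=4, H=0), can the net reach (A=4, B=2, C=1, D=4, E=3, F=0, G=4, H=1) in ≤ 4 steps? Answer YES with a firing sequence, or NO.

NO — not reachable within 4 firings

depth 0: 1 marking
depth 1: 2 markings reached so far
depth 2: 2 markings reached so far
(frontier empty at depth 2; search complete)
target is not among the 2 markings reachable within 4 steps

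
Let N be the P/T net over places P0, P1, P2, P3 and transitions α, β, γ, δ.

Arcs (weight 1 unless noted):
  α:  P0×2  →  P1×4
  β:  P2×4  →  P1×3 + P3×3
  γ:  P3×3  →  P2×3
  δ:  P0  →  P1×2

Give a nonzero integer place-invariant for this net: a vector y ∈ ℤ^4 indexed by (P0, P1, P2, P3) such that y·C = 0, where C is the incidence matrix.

y = (P0:2, P1:1, P2:3, P3:3)

Incidence matrix C (rows=places, cols=transitions):
        α    β    γ    δ
   P0  -2    0    0   -1
   P1   4    3    0    2
   P2   0   -4    3    0
   P3   0    3   -3    0

Candidate y = [2, 1, 3, 3]; check y·C column-wise:
  col α: 2·-2 + 1·4 + 3·0 + 3·0 = 0
  col β: 2·0 + 1·3 + 3·-4 + 3·3 = 0
  col γ: 2·0 + 1·0 + 3·3 + 3·-3 = 0
  col δ: 2·-1 + 1·2 + 3·0 + 3·0 = 0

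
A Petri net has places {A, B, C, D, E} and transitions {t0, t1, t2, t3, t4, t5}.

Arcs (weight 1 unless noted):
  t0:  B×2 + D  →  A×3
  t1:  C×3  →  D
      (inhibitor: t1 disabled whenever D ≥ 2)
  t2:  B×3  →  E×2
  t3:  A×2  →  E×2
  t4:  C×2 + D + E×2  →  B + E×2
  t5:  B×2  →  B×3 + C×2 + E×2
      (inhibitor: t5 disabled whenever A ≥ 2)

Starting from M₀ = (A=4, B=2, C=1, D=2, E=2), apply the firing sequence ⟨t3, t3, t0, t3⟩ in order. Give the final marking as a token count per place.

(A=1, B=0, C=1, D=1, E=8)

step 1: fire t3:  (A=4, B=2, C=1, D=2, E=2) → (A=2, B=2, C=1, D=2, E=4)
step 2: fire t3:  (A=2, B=2, C=1, D=2, E=4) → (A=0, B=2, C=1, D=2, E=6)
step 3: fire t0:  (A=0, B=2, C=1, D=2, E=6) → (A=3, B=0, C=1, D=1, E=6)
step 4: fire t3:  (A=3, B=0, C=1, D=1, E=6) → (A=1, B=0, C=1, D=1, E=8)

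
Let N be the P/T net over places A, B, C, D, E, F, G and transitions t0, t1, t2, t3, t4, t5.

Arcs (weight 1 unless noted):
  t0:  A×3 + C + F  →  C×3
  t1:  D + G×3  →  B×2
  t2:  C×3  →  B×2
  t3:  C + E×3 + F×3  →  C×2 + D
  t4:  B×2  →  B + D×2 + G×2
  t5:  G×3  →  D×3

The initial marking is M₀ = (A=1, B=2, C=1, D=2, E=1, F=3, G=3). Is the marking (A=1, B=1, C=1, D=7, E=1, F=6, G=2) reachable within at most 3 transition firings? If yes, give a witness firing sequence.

depth 0: 1 marking
depth 1: 4 markings reached so far
depth 2: 6 markings reached so far
depth 3: 7 markings reached so far
target is not among the 7 markings reachable within 3 steps

NO — not reachable within 3 firings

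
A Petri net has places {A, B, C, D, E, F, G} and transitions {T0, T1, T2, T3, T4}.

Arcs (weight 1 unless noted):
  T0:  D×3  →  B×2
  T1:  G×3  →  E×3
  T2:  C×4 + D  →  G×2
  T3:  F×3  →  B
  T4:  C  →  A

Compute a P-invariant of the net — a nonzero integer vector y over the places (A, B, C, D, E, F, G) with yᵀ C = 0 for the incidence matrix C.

Incidence matrix C (rows=places, cols=transitions):
       T0   T1   T2   T3   T4
    A   0    0    0    0    1
    B   2    0    0    1    0
    C   0    0   -4    0   -1
    D  -3    0   -1    0    0
    E   0    3    0    0    0
    F   0    0    0   -3    0
    G   0   -3    2    0    0

Candidate y = [1, -6, 1, -4, 0, -2, 0]; check y·C column-wise:
  col T0: 1·0 + -6·2 + 1·0 + -4·-3 + -2·0 = 0
  col T1: 1·0 + -6·0 + 1·0 + -4·0 + 0·3 + -2·0 + 0·-3 = 0
  col T2: 1·0 + -6·0 + 1·-4 + -4·-1 + -2·0 + 0·2 = 0
  col T3: 1·0 + -6·1 + 1·0 + -4·0 + -2·-3 = 0
  col T4: 1·1 + -6·0 + 1·-1 + -4·0 + -2·0 = 0

y = (A:1, B:-6, C:1, D:-4, E:0, F:-2, G:0)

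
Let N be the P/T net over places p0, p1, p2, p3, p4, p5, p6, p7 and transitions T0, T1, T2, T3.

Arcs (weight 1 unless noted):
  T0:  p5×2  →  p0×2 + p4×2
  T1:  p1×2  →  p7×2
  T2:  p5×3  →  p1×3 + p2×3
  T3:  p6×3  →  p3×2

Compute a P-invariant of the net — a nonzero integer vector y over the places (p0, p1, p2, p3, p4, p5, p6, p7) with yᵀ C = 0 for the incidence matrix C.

Incidence matrix C (rows=places, cols=transitions):
       T0   T1   T2   T3
   p0   2    0    0    0
   p1   0   -2    3    0
   p2   0    0    3    0
   p3   0    0    0    2
   p4   2    0    0    0
   p5  -2    0   -3    0
   p6   0    0    0   -3
   p7   0    2    0    0

Candidate y = [1, 0, 0, 0, -1, 0, 0, 0]; check y·C column-wise:
  col T0: 1·2 + -1·2 + 0·-2 = 0
  col T1: 1·0 + 0·-2 + -1·0 + 0·2 = 0
  col T2: 1·0 + 0·3 + 0·3 + -1·0 + 0·-3 = 0
  col T3: 1·0 + 0·2 + -1·0 + 0·-3 = 0

y = (p0:1, p1:0, p2:0, p3:0, p4:-1, p5:0, p6:0, p7:0)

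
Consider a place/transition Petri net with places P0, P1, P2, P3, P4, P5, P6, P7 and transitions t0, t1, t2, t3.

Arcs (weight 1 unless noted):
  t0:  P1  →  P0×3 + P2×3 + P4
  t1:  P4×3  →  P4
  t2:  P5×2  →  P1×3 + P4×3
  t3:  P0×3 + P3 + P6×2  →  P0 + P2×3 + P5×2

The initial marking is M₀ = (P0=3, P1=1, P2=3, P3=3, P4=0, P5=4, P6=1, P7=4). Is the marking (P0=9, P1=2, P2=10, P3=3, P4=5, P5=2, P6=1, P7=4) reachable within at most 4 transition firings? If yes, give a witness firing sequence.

depth 0: 1 marking
depth 1: 3 markings reached so far
depth 2: 6 markings reached so far
depth 3: 10 markings reached so far
depth 4: 15 markings reached so far
target is not among the 15 markings reachable within 4 steps

NO — not reachable within 4 firings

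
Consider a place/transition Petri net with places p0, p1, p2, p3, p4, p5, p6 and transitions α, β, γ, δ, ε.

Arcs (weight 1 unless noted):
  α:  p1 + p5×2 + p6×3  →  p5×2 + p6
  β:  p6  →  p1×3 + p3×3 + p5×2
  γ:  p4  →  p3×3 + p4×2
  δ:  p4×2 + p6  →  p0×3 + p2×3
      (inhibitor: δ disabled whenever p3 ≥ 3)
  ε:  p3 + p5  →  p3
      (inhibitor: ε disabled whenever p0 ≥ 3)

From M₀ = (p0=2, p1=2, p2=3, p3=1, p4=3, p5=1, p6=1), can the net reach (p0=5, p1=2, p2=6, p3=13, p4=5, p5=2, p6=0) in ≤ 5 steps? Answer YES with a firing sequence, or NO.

depth 0: 1 marking
depth 1: 5 markings reached so far
depth 2: 11 markings reached so far
depth 3: 18 markings reached so far
depth 4: 26 markings reached so far
depth 5: 34 markings reached so far
target is not among the 34 markings reachable within 5 steps

NO — not reachable within 5 firings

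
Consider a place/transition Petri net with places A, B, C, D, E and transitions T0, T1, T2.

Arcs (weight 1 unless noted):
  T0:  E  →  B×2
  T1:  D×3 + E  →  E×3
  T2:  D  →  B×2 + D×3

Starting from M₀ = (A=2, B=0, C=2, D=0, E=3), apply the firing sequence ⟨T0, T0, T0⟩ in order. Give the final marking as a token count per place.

step 1: fire T0:  (A=2, B=0, C=2, D=0, E=3) → (A=2, B=2, C=2, D=0, E=2)
step 2: fire T0:  (A=2, B=2, C=2, D=0, E=2) → (A=2, B=4, C=2, D=0, E=1)
step 3: fire T0:  (A=2, B=4, C=2, D=0, E=1) → (A=2, B=6, C=2, D=0, E=0)

(A=2, B=6, C=2, D=0, E=0)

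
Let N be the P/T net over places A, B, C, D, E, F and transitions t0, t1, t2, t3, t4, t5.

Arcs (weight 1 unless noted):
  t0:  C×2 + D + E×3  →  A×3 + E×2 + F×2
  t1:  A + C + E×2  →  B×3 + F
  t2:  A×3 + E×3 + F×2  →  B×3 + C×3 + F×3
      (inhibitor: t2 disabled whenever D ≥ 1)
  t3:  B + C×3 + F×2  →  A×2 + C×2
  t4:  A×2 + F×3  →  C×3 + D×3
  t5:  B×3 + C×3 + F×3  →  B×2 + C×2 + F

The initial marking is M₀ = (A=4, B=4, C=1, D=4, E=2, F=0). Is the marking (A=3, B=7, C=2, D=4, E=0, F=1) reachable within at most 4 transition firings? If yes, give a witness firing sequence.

depth 0: 1 marking
depth 1: 2 markings reached so far
depth 2: 2 markings reached so far
(frontier empty at depth 2; search complete)
target is not among the 2 markings reachable within 4 steps

NO — not reachable within 4 firings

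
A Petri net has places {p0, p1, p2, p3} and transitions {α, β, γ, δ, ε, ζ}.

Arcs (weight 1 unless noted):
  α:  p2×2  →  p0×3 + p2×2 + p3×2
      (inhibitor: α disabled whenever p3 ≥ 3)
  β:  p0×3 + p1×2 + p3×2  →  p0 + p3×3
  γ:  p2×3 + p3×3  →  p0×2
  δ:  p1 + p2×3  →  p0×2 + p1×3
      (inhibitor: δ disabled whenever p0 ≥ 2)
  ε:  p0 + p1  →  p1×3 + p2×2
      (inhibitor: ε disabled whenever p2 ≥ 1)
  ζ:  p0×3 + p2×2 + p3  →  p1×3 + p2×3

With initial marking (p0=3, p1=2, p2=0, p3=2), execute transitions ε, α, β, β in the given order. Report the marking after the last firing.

(p0=1, p1=0, p2=2, p3=6)

step 1: fire ε:  (p0=3, p1=2, p2=0, p3=2) → (p0=2, p1=4, p2=2, p3=2)
step 2: fire α:  (p0=2, p1=4, p2=2, p3=2) → (p0=5, p1=4, p2=2, p3=4)
step 3: fire β:  (p0=5, p1=4, p2=2, p3=4) → (p0=3, p1=2, p2=2, p3=5)
step 4: fire β:  (p0=3, p1=2, p2=2, p3=5) → (p0=1, p1=0, p2=2, p3=6)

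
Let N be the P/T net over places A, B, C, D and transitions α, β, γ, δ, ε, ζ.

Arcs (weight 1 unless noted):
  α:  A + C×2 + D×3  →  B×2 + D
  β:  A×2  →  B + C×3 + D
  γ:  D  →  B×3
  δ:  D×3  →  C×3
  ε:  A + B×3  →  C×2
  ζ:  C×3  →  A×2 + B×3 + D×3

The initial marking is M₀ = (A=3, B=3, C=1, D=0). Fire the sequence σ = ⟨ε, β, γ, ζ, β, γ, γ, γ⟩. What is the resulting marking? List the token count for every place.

(A=0, B=17, C=6, D=1)

step 1: fire ε:  (A=3, B=3, C=1, D=0) → (A=2, B=0, C=3, D=0)
step 2: fire β:  (A=2, B=0, C=3, D=0) → (A=0, B=1, C=6, D=1)
step 3: fire γ:  (A=0, B=1, C=6, D=1) → (A=0, B=4, C=6, D=0)
step 4: fire ζ:  (A=0, B=4, C=6, D=0) → (A=2, B=7, C=3, D=3)
step 5: fire β:  (A=2, B=7, C=3, D=3) → (A=0, B=8, C=6, D=4)
step 6: fire γ:  (A=0, B=8, C=6, D=4) → (A=0, B=11, C=6, D=3)
step 7: fire γ:  (A=0, B=11, C=6, D=3) → (A=0, B=14, C=6, D=2)
step 8: fire γ:  (A=0, B=14, C=6, D=2) → (A=0, B=17, C=6, D=1)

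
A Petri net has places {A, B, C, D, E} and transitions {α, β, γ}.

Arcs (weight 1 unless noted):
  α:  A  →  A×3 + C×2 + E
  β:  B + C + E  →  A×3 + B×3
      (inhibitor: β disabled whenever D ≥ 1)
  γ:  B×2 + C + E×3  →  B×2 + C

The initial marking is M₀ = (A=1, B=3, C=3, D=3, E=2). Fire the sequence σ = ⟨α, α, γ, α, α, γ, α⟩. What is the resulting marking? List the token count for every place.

(A=11, B=3, C=13, D=3, E=1)

step 1: fire α:  (A=1, B=3, C=3, D=3, E=2) → (A=3, B=3, C=5, D=3, E=3)
step 2: fire α:  (A=3, B=3, C=5, D=3, E=3) → (A=5, B=3, C=7, D=3, E=4)
step 3: fire γ:  (A=5, B=3, C=7, D=3, E=4) → (A=5, B=3, C=7, D=3, E=1)
step 4: fire α:  (A=5, B=3, C=7, D=3, E=1) → (A=7, B=3, C=9, D=3, E=2)
step 5: fire α:  (A=7, B=3, C=9, D=3, E=2) → (A=9, B=3, C=11, D=3, E=3)
step 6: fire γ:  (A=9, B=3, C=11, D=3, E=3) → (A=9, B=3, C=11, D=3, E=0)
step 7: fire α:  (A=9, B=3, C=11, D=3, E=0) → (A=11, B=3, C=13, D=3, E=1)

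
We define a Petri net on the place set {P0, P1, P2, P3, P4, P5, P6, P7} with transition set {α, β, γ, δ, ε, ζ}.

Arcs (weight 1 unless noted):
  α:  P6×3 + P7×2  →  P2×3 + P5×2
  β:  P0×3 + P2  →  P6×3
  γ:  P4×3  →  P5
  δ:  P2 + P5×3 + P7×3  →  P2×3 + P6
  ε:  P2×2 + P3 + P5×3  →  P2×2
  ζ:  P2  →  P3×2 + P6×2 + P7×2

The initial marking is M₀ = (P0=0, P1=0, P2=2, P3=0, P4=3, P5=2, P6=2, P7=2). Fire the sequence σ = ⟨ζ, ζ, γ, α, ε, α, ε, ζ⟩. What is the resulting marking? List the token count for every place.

step 1: fire ζ:  (P0=0, P1=0, P2=2, P3=0, P4=3, P5=2, P6=2, P7=2) → (P0=0, P1=0, P2=1, P3=2, P4=3, P5=2, P6=4, P7=4)
step 2: fire ζ:  (P0=0, P1=0, P2=1, P3=2, P4=3, P5=2, P6=4, P7=4) → (P0=0, P1=0, P2=0, P3=4, P4=3, P5=2, P6=6, P7=6)
step 3: fire γ:  (P0=0, P1=0, P2=0, P3=4, P4=3, P5=2, P6=6, P7=6) → (P0=0, P1=0, P2=0, P3=4, P4=0, P5=3, P6=6, P7=6)
step 4: fire α:  (P0=0, P1=0, P2=0, P3=4, P4=0, P5=3, P6=6, P7=6) → (P0=0, P1=0, P2=3, P3=4, P4=0, P5=5, P6=3, P7=4)
step 5: fire ε:  (P0=0, P1=0, P2=3, P3=4, P4=0, P5=5, P6=3, P7=4) → (P0=0, P1=0, P2=3, P3=3, P4=0, P5=2, P6=3, P7=4)
step 6: fire α:  (P0=0, P1=0, P2=3, P3=3, P4=0, P5=2, P6=3, P7=4) → (P0=0, P1=0, P2=6, P3=3, P4=0, P5=4, P6=0, P7=2)
step 7: fire ε:  (P0=0, P1=0, P2=6, P3=3, P4=0, P5=4, P6=0, P7=2) → (P0=0, P1=0, P2=6, P3=2, P4=0, P5=1, P6=0, P7=2)
step 8: fire ζ:  (P0=0, P1=0, P2=6, P3=2, P4=0, P5=1, P6=0, P7=2) → (P0=0, P1=0, P2=5, P3=4, P4=0, P5=1, P6=2, P7=4)

(P0=0, P1=0, P2=5, P3=4, P4=0, P5=1, P6=2, P7=4)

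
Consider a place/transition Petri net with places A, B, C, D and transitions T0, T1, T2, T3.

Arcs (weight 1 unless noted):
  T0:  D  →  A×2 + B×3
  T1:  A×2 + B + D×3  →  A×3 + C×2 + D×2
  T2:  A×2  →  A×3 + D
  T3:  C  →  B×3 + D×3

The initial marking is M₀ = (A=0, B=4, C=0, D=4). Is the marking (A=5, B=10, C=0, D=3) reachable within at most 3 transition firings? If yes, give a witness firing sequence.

step 1: fire T0:  (A=0, B=4, C=0, D=4) → (A=2, B=7, C=0, D=3)
step 2: fire T0:  (A=2, B=7, C=0, D=3) → (A=4, B=10, C=0, D=2)
step 3: fire T2:  (A=4, B=10, C=0, D=2) → (A=5, B=10, C=0, D=3)

YES — reachable via ⟨T0, T0, T2⟩ (3 firings)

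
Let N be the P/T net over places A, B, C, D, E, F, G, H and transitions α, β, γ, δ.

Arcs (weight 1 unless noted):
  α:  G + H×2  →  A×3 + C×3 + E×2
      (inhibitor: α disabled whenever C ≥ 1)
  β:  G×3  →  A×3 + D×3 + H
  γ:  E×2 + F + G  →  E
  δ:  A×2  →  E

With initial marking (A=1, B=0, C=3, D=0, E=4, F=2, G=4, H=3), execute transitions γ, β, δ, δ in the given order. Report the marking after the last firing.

(A=0, B=0, C=3, D=3, E=5, F=1, G=0, H=4)

step 1: fire γ:  (A=1, B=0, C=3, D=0, E=4, F=2, G=4, H=3) → (A=1, B=0, C=3, D=0, E=3, F=1, G=3, H=3)
step 2: fire β:  (A=1, B=0, C=3, D=0, E=3, F=1, G=3, H=3) → (A=4, B=0, C=3, D=3, E=3, F=1, G=0, H=4)
step 3: fire δ:  (A=4, B=0, C=3, D=3, E=3, F=1, G=0, H=4) → (A=2, B=0, C=3, D=3, E=4, F=1, G=0, H=4)
step 4: fire δ:  (A=2, B=0, C=3, D=3, E=4, F=1, G=0, H=4) → (A=0, B=0, C=3, D=3, E=5, F=1, G=0, H=4)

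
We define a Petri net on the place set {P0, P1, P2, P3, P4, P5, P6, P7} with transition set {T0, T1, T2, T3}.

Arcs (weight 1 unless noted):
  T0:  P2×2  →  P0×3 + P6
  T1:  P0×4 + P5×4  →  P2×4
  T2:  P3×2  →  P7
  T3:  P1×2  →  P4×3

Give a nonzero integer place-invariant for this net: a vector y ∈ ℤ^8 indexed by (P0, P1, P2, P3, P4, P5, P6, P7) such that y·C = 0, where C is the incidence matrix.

y = (P0:0, P1:3, P2:0, P3:0, P4:2, P5:0, P6:0, P7:0)

Incidence matrix C (rows=places, cols=transitions):
       T0   T1   T2   T3
   P0   3   -4    0    0
   P1   0    0    0   -2
   P2  -2    4    0    0
   P3   0    0   -2    0
   P4   0    0    0    3
   P5   0   -4    0    0
   P6   1    0    0    0
   P7   0    0    1    0

Candidate y = [0, 3, 0, 0, 2, 0, 0, 0]; check y·C column-wise:
  col T0: 0·3 + 3·0 + 0·-2 + 2·0 + 0·1 = 0
  col T1: 0·-4 + 3·0 + 0·4 + 2·0 + 0·-4 = 0
  col T2: 3·0 + 0·-2 + 2·0 + 0·1 = 0
  col T3: 3·-2 + 2·3 = 0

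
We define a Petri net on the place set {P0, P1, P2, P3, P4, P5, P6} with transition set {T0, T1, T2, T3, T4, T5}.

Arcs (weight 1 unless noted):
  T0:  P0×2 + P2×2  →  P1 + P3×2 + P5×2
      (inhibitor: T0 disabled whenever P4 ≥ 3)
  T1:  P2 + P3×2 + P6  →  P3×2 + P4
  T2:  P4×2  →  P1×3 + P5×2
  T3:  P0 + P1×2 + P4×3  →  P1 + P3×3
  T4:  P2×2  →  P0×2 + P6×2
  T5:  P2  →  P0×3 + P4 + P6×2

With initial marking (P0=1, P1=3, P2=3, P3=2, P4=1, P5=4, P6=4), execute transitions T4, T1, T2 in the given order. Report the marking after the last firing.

step 1: fire T4:  (P0=1, P1=3, P2=3, P3=2, P4=1, P5=4, P6=4) → (P0=3, P1=3, P2=1, P3=2, P4=1, P5=4, P6=6)
step 2: fire T1:  (P0=3, P1=3, P2=1, P3=2, P4=1, P5=4, P6=6) → (P0=3, P1=3, P2=0, P3=2, P4=2, P5=4, P6=5)
step 3: fire T2:  (P0=3, P1=3, P2=0, P3=2, P4=2, P5=4, P6=5) → (P0=3, P1=6, P2=0, P3=2, P4=0, P5=6, P6=5)

(P0=3, P1=6, P2=0, P3=2, P4=0, P5=6, P6=5)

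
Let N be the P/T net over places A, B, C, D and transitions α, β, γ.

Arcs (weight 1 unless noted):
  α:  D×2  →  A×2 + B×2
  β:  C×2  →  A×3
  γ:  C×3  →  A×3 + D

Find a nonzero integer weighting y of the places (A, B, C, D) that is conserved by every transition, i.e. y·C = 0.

Incidence matrix C (rows=places, cols=transitions):
        α    β    γ
    A   2    3    3
    B   2    0    0
    C   0   -2   -3
    D  -2    0    1

Candidate y = [2, 1, 3, 3]; check y·C column-wise:
  col α: 2·2 + 1·2 + 3·0 + 3·-2 = 0
  col β: 2·3 + 1·0 + 3·-2 + 3·0 = 0
  col γ: 2·3 + 1·0 + 3·-3 + 3·1 = 0

y = (A:2, B:1, C:3, D:3)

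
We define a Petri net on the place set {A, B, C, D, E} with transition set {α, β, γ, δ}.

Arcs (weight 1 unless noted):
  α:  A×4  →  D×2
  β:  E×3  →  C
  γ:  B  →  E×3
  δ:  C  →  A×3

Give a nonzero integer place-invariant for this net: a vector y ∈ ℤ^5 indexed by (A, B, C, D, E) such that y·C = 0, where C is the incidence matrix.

Incidence matrix C (rows=places, cols=transitions):
        α    β    γ    δ
    A  -4    0    0    3
    B   0    0   -1    0
    C   0    1    0   -1
    D   2    0    0    0
    E   0   -3    3    0

Candidate y = [1, 3, 3, 2, 1]; check y·C column-wise:
  col α: 1·-4 + 3·0 + 3·0 + 2·2 + 1·0 = 0
  col β: 1·0 + 3·0 + 3·1 + 2·0 + 1·-3 = 0
  col γ: 1·0 + 3·-1 + 3·0 + 2·0 + 1·3 = 0
  col δ: 1·3 + 3·0 + 3·-1 + 2·0 + 1·0 = 0

y = (A:1, B:3, C:3, D:2, E:1)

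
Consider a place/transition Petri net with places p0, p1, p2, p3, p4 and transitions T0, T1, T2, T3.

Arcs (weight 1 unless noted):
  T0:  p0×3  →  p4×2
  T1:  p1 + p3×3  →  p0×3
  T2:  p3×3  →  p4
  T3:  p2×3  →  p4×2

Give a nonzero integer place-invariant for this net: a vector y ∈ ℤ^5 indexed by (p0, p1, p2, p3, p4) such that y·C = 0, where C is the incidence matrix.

Incidence matrix C (rows=places, cols=transitions):
       T0   T1   T2   T3
   p0  -3    3    0    0
   p1   0   -1    0    0
   p2   0    0    0   -3
   p3   0   -3   -3    0
   p4   2    0    1    2

Candidate y = [2, 3, 2, 1, 3]; check y·C column-wise:
  col T0: 2·-3 + 3·0 + 2·0 + 1·0 + 3·2 = 0
  col T1: 2·3 + 3·-1 + 2·0 + 1·-3 + 3·0 = 0
  col T2: 2·0 + 3·0 + 2·0 + 1·-3 + 3·1 = 0
  col T3: 2·0 + 3·0 + 2·-3 + 1·0 + 3·2 = 0

y = (p0:2, p1:3, p2:2, p3:1, p4:3)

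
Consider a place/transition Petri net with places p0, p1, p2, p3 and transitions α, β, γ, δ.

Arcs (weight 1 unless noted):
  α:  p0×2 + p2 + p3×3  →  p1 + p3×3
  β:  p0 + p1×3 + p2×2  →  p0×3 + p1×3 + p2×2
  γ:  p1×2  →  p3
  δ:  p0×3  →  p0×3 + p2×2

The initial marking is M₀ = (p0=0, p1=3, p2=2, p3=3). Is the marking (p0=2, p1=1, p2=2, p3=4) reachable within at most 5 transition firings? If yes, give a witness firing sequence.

depth 0: 1 marking
depth 1: 2 markings reached so far
depth 2: 2 markings reached so far
(frontier empty at depth 2; search complete)
target is not among the 2 markings reachable within 5 steps

NO — not reachable within 5 firings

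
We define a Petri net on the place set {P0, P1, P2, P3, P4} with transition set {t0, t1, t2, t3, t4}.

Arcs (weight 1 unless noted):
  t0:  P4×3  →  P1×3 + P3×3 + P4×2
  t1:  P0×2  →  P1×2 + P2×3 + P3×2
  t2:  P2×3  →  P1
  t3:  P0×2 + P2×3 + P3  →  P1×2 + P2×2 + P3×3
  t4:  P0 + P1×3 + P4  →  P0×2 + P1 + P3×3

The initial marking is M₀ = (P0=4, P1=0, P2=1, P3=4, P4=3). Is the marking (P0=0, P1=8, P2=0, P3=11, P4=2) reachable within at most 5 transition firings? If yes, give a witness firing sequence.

YES — reachable via ⟨t0, t1, t3, t2⟩ (4 firings)

step 1: fire t0:  (P0=4, P1=0, P2=1, P3=4, P4=3) → (P0=4, P1=3, P2=1, P3=7, P4=2)
step 2: fire t1:  (P0=4, P1=3, P2=1, P3=7, P4=2) → (P0=2, P1=5, P2=4, P3=9, P4=2)
step 3: fire t3:  (P0=2, P1=5, P2=4, P3=9, P4=2) → (P0=0, P1=7, P2=3, P3=11, P4=2)
step 4: fire t2:  (P0=0, P1=7, P2=3, P3=11, P4=2) → (P0=0, P1=8, P2=0, P3=11, P4=2)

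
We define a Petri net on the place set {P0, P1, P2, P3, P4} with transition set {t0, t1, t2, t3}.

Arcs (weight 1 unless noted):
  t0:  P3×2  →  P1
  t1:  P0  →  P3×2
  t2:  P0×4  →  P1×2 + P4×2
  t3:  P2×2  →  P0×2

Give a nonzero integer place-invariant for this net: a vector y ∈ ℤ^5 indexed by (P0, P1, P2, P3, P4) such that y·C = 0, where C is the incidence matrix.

y = (P0:2, P1:2, P2:2, P3:1, P4:2)

Incidence matrix C (rows=places, cols=transitions):
       t0   t1   t2   t3
   P0   0   -1   -4    2
   P1   1    0    2    0
   P2   0    0    0   -2
   P3  -2    2    0    0
   P4   0    0    2    0

Candidate y = [2, 2, 2, 1, 2]; check y·C column-wise:
  col t0: 2·0 + 2·1 + 2·0 + 1·-2 + 2·0 = 0
  col t1: 2·-1 + 2·0 + 2·0 + 1·2 + 2·0 = 0
  col t2: 2·-4 + 2·2 + 2·0 + 1·0 + 2·2 = 0
  col t3: 2·2 + 2·0 + 2·-2 + 1·0 + 2·0 = 0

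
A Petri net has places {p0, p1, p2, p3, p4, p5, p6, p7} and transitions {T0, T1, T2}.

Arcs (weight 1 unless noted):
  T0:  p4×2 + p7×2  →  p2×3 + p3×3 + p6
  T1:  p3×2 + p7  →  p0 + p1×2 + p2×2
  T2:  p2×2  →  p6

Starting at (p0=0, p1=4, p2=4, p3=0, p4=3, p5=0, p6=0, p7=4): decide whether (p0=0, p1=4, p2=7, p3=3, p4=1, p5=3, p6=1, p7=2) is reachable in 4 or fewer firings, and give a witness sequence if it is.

NO — not reachable within 4 firings

depth 0: 1 marking
depth 1: 3 markings reached so far
depth 2: 6 markings reached so far
depth 3: 8 markings reached so far
depth 4: 10 markings reached so far
target is not among the 10 markings reachable within 4 steps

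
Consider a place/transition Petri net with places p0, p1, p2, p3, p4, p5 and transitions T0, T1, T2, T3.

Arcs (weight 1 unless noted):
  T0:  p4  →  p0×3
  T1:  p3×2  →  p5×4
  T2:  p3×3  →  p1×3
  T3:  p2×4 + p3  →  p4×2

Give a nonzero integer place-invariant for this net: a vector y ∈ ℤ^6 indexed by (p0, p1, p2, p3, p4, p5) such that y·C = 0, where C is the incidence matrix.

Incidence matrix C (rows=places, cols=transitions):
       T0   T1   T2   T3
   p0   3    0    0    0
   p1   0    0    3    0
   p2   0    0    0   -4
   p3   0   -2   -3   -1
   p4  -1    0    0    2
   p5   0    4    0    0

Candidate y = [2, 0, 3, 0, 6, 0]; check y·C column-wise:
  col T0: 2·3 + 3·0 + 6·-1 = 0
  col T1: 2·0 + 3·0 + 0·-2 + 6·0 + 0·4 = 0
  col T2: 2·0 + 0·3 + 3·0 + 0·-3 + 6·0 = 0
  col T3: 2·0 + 3·-4 + 0·-1 + 6·2 = 0

y = (p0:2, p1:0, p2:3, p3:0, p4:6, p5:0)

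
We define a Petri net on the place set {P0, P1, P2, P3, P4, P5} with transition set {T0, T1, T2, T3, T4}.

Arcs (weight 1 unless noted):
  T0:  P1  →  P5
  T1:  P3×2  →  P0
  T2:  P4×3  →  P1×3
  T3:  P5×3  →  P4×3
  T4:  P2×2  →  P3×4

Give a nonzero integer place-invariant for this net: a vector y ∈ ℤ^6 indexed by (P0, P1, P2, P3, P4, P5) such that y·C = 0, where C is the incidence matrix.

Incidence matrix C (rows=places, cols=transitions):
       T0   T1   T2   T3   T4
   P0   0    1    0    0    0
   P1  -1    0    3    0    0
   P2   0    0    0    0   -2
   P3   0   -2    0    0    4
   P4   0    0   -3    3    0
   P5   1    0    0   -3    0

Candidate y = [2, 0, 2, 1, 0, 0]; check y·C column-wise:
  col T0: 2·0 + 0·-1 + 2·0 + 1·0 + 0·1 = 0
  col T1: 2·1 + 2·0 + 1·-2 = 0
  col T2: 2·0 + 0·3 + 2·0 + 1·0 + 0·-3 = 0
  col T3: 2·0 + 2·0 + 1·0 + 0·3 + 0·-3 = 0
  col T4: 2·0 + 2·-2 + 1·4 = 0

y = (P0:2, P1:0, P2:2, P3:1, P4:0, P5:0)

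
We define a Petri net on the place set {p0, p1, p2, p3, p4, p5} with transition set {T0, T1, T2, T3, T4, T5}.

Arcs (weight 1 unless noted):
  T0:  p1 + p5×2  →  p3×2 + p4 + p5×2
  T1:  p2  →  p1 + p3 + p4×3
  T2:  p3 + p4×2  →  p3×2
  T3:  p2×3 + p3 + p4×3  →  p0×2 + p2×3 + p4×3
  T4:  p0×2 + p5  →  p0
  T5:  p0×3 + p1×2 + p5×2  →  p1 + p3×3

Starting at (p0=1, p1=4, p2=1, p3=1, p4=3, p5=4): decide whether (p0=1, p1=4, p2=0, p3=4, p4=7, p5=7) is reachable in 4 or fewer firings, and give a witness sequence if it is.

depth 0: 1 marking
depth 1: 4 markings reached so far
depth 2: 8 markings reached so far
depth 3: 14 markings reached so far
depth 4: 21 markings reached so far
target is not among the 21 markings reachable within 4 steps

NO — not reachable within 4 firings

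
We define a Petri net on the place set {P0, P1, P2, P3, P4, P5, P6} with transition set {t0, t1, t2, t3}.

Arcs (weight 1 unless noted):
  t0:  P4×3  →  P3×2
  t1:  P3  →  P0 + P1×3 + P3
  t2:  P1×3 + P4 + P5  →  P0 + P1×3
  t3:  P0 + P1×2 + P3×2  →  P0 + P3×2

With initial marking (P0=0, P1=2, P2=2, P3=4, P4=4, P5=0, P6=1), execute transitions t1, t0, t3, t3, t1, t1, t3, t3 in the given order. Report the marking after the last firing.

step 1: fire t1:  (P0=0, P1=2, P2=2, P3=4, P4=4, P5=0, P6=1) → (P0=1, P1=5, P2=2, P3=4, P4=4, P5=0, P6=1)
step 2: fire t0:  (P0=1, P1=5, P2=2, P3=4, P4=4, P5=0, P6=1) → (P0=1, P1=5, P2=2, P3=6, P4=1, P5=0, P6=1)
step 3: fire t3:  (P0=1, P1=5, P2=2, P3=6, P4=1, P5=0, P6=1) → (P0=1, P1=3, P2=2, P3=6, P4=1, P5=0, P6=1)
step 4: fire t3:  (P0=1, P1=3, P2=2, P3=6, P4=1, P5=0, P6=1) → (P0=1, P1=1, P2=2, P3=6, P4=1, P5=0, P6=1)
step 5: fire t1:  (P0=1, P1=1, P2=2, P3=6, P4=1, P5=0, P6=1) → (P0=2, P1=4, P2=2, P3=6, P4=1, P5=0, P6=1)
step 6: fire t1:  (P0=2, P1=4, P2=2, P3=6, P4=1, P5=0, P6=1) → (P0=3, P1=7, P2=2, P3=6, P4=1, P5=0, P6=1)
step 7: fire t3:  (P0=3, P1=7, P2=2, P3=6, P4=1, P5=0, P6=1) → (P0=3, P1=5, P2=2, P3=6, P4=1, P5=0, P6=1)
step 8: fire t3:  (P0=3, P1=5, P2=2, P3=6, P4=1, P5=0, P6=1) → (P0=3, P1=3, P2=2, P3=6, P4=1, P5=0, P6=1)

(P0=3, P1=3, P2=2, P3=6, P4=1, P5=0, P6=1)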